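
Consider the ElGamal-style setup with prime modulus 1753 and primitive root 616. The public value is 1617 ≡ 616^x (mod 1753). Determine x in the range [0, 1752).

Baby-step giant-step with m = ceil(sqrt(1752)) = 42.
Baby table (616^j mod 1753 for j=0..41):
  0:1  1:616  2:808  3:1629  4:748  5:1482  6:1352  7:157
  8:297  9:640  10:1568  11:1738  12:1278  13:151  14:107  15:1051
  16:559  17:756  18:1151  19:804  20:918  21:1022  22:225  23:113
  24:1241  25:148  26:12  27:380  28:931  29:265  30:211  31:254
  32:447  33:131  34:58  35:668  36:1286  37:1573  38:1312  39:59
  40:1284  41:341
Giant step factor: 616^(-42) ≡ 790 (mod 1753).
Scan 1617·790^i mod 1753 for i = 0, 1, …:
  i=0: 1617   i=1: 1246   i=2: 907   i=3: 1306
  i=4: 976   i=5: 1473   i=6: 1431   i=7: 1558
  i=8: 214   i=9: 772     …   i=23: 1611
  i=24: 12
Match at i=24, j=26: x = 24·42 + 26 = 1034.

1034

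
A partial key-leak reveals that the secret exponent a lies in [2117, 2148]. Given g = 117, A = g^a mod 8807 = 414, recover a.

2138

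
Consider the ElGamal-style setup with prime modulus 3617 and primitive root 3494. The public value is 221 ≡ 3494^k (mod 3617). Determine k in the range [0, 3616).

Baby-step giant-step with m = ceil(sqrt(3616)) = 61.
Baby table (3494^j mod 3617 for j=0..60):
  0:1  1:3494  2:661  3:1888  4:2881  5:103  6:1799  7:2977
  8:2763  9:149  10:3375  11:830  12:2803  13:2463  14:879  15:393
  16:2299  17:2966  18:499  19:112  20:692  21:1692  22:1670  23:759
  24:685  25:2553  26:660  27:2011  28:2220  29:1832  30:2535  31:2874
  32:964  33:789  34:612  35:681  36:3045  37:1633  38:1693  39:1547
  40:1420  41:2573  42:1817  43:763  44:193  45:1580  46:978  47:2684
  48:2632  49:1794  50:3592  51:3075  52:1560  53:3438  54:315  55:1042
  56:2046  57:1532  58:3265  59:3509  60:2433
Giant step factor: 3494^(-61) ≡ 1212 (mod 3617).
Scan 221·1212^i mod 3617 for i = 0, 1, …:
  i=0: 221   i=1: 194   i=2: 23   i=3: 2557
  i=4: 2932   i=5: 1690   i=6: 1058   i=7: 1878
  i=8: 1043   i=9: 1783     …   i=33: 3531
  i=34: 661
Match at i=34, j=2: k = 34·61 + 2 = 2076.

2076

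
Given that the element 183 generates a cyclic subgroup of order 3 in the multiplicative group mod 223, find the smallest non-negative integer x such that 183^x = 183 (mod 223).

Successive powers of 183 modulo 223:
  183^0=1  183^1=183
So 183^1 ≡ 183 (mod 223), giving x = 1.

1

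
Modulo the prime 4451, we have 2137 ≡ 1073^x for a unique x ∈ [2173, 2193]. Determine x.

Compute 1073^2173 mod 4451 = 3247, then multiply by 1073 repeatedly:
  1073^2173=3247  1073^2174=3349  1073^2175=1520  1073^2176=1894  1073^2177=2606
  1073^2178=1010  1073^2179=2137
Found 2137 at exponent 2179.

2179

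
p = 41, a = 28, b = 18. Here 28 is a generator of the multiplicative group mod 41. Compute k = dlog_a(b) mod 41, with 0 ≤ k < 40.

16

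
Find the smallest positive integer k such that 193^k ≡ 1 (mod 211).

35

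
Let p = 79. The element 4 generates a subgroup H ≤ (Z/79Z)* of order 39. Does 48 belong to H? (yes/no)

no

48 ∈ ⟨4⟩ iff 48^39 ≡ 1 (mod 79), since |⟨4⟩| = 39.
48^39 mod 79 = 78.
Since 78 ≠ 1, 48 does not lie in the subgroup.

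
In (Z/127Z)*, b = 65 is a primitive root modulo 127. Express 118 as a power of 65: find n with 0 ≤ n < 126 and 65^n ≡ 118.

47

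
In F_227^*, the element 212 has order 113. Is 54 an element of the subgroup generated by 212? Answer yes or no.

no

54 ∈ ⟨212⟩ iff 54^113 ≡ 1 (mod 227), since |⟨212⟩| = 113.
54^113 mod 227 = 226.
Since 226 ≠ 1, 54 does not lie in the subgroup.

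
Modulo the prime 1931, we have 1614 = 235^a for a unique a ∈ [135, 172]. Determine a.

Compute 235^135 mod 1931 = 499, then multiply by 235 repeatedly:
  235^135=499  235^136=1405  235^137=1905  235^138=1614
Found 1614 at exponent 138.

138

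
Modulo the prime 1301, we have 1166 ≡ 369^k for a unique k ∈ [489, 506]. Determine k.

Compute 369^489 mod 1301 = 889, then multiply by 369 repeatedly:
  369^489=889  369^490=189  369^491=788  369^492=649  369^493=97
  369^494=666  369^495=1166
Found 1166 at exponent 495.

495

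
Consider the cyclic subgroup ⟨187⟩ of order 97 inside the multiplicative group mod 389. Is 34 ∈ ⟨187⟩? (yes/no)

no

34 ∈ ⟨187⟩ iff 34^97 ≡ 1 (mod 389), since |⟨187⟩| = 97.
34^97 mod 389 = 115.
Since 115 ≠ 1, 34 does not lie in the subgroup.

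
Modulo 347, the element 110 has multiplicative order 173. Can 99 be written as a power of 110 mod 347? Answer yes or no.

99 ∈ ⟨110⟩ iff 99^173 ≡ 1 (mod 347), since |⟨110⟩| = 173.
99^173 mod 347 = 1.
Since 1 = 1, 99 lies in the subgroup.

yes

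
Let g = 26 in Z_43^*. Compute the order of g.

42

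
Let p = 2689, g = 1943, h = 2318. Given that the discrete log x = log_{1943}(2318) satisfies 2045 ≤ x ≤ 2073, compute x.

2065

Compute 1943^2045 mod 2689 = 412, then multiply by 1943 repeatedly:
  1943^2045=412  1943^2046=1883  1943^2047=1629  1943^2048=194  1943^2049=482
  1943^2050=754  1943^2051=2206  1943^2052=2681  1943^2053=590  1943^2054=856
  1943^2055=1406  1943^2056=2523  1943^2057=142  1943^2058=1628  1943^2059=940
  1943^2060=589  1943^2061=1602  1943^2062=1513  1943^2063=682  1943^2064=2138
  1943^2065=2318
Found 2318 at exponent 2065.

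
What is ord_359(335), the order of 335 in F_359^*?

358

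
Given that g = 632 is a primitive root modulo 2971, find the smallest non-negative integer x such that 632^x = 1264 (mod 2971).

Baby-step giant-step with m = ceil(sqrt(2970)) = 55.
Baby table (632^j mod 2971 for j=0..54):
  0:1  1:632  2:1310  3:1982  4:1833  5:2737  6:662  7:2444
  8:2659  9:1873  10:1278  11:2555  12:1507  13:1704  14:1426  15:1019
  16:2272  17:911  18:2349  19:2039  20:2205  21:161  22:738  23:2940
  24:1205  25:984  26:949  27:2597  28:1312  29:275  30:1482  31:759
  32:1357  33:1976  34:1012  35:819  36:654  37:359  38:1092  39:872
  40:1469  41:1456  42:2153  43:2949  44:951  45:890  46:961  47:1268
  48:2177  49:291  50:2681  51:922  52:388  53:1594  54:239
Giant step factor: 632^(-55) ≡ 2770 (mod 2971).
Scan 1264·2770^i mod 2971 for i = 0, 1, …:
  i=0: 1264   i=1: 1442   i=2: 1316   i=3: 2874
  i=4: 1671   i=5: 2823   i=6: 38   i=7: 1275
  i=8: 2202   i=9: 77   i=10: 2349
Match at i=10, j=18: x = 10·55 + 18 = 568.

568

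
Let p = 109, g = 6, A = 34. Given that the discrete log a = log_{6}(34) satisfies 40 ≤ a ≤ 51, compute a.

Compute 6^40 mod 109 = 7, then multiply by 6 repeatedly:
  6^40=7  6^41=42  6^42=34
Found 34 at exponent 42.

42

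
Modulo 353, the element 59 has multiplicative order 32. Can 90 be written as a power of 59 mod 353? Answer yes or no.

no

90 ∈ ⟨59⟩ iff 90^32 ≡ 1 (mod 353), since |⟨59⟩| = 32.
90^32 mod 353 = 185.
Since 185 ≠ 1, 90 does not lie in the subgroup.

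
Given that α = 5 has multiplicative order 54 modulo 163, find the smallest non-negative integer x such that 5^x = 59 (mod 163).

9

Baby-step giant-step with m = ceil(sqrt(54)) = 8.
Baby table (5^j mod 163 for j=0..7):
  0:1  1:5  2:25  3:125  4:136  5:28  6:140  7:48
Giant step factor: 5^(-8) ≡ 36 (mod 163).
Scan 59·36^i mod 163 for i = 0, 1, …:
  i=0: 59   i=1: 5
Match at i=1, j=1: x = 1·8 + 1 = 9.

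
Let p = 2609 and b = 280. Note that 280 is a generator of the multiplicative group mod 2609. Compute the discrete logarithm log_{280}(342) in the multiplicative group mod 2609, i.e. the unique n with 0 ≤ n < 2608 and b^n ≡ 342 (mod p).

Baby-step giant-step with m = ceil(sqrt(2608)) = 52.
Baby table (280^j mod 2609 for j=0..51):
  0:1  1:280  2:130  3:2483  4:1246  5:1883  6:222  7:2153
  8:161  9:727  10:58  11:586  12:2322  13:519  14:1825  15:2245
  16:2440  17:2251  18:1511  19:422  20:755  21:71  22:1617  23:1403
  24:1490  25:2369  26:634  27:108  28:1541  29:995  30:2046  31:1509
  32:2471  33:495  34:323  35:1734  36:246  37:1046  38:672  39:312
  40:1263  41:1425  42:2432  43:11  44:471  45:1430  46:1223  47:661
  48:2450  49:2442  50:202  51:1771
Giant step factor: 280^(-52) ≡ 1857 (mod 2609).
Scan 342·1857^i mod 2609 for i = 0, 1, …:
  i=0: 342   i=1: 1107   i=2: 2416   i=3: 1641
  i=4: 25   i=5: 2072   i=6: 2038   i=7: 1516
  i=8: 101   i=9: 2318     …   i=38: 781
  i=39: 2322
Match at i=39, j=12: n = 39·52 + 12 = 2040.

2040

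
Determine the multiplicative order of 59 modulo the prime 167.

166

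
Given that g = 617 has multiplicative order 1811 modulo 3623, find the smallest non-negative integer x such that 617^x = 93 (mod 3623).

Baby-step giant-step with m = ceil(sqrt(1811)) = 43.
Baby table (617^j mod 3623 for j=0..42):
  0:1  1:617  2:274  3:2400  4:2616  5:1837  6:3053  7:3364
  8:3232  9:1494  10:1556  11:3580  12:2453  13:2710  14:1867  15:3448
  16:715  17:2772  18:268  19:2321  20:972  21:1929  22:1849  23:3211
  24:3029  25:3048  26:279  27:1862  28:363  29:2968  30:1641  31:1680
  32:382  33:199  34:3224  35:181  36:2987  37:2495  38:3263  39:2506
  40:2804  41:1897  42:220
Giant step factor: 617^(-43) ≡ 2647 (mod 3623).
Scan 93·2647^i mod 3623 for i = 0, 1, …:
  i=0: 93   i=1: 3430   i=2: 3595   i=3: 1967
  i=4: 398   i=5: 2836   i=6: 36   i=7: 1094
  i=8: 1041   i=9: 2047     …   i=38: 3590
  i=39: 3224
Match at i=39, j=34: x = 39·43 + 34 = 1711.

1711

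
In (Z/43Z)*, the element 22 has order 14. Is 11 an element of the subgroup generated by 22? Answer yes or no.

yes

⟨22⟩ has order 14; its elements mod 43 are {1, 2, 4, 8, 11, 16, 21, 22, 27, 32, 35, 39, 41, 42}.
11 is in this set.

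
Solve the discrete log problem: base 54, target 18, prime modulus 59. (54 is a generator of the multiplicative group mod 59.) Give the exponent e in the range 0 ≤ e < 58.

Baby-step giant-step with m = ceil(sqrt(58)) = 8.
Baby table (54^j mod 59 for j=0..7):
  0:1  1:54  2:25  3:52  4:35  5:2  6:49  7:50
Giant step factor: 54^(-8) ≡ 21 (mod 59).
Scan 18·21^i mod 59 for i = 0, 1, …:
  i=0: 18   i=1: 24   i=2: 32   i=3: 23
  i=4: 11   i=5: 54
Match at i=5, j=1: e = 5·8 + 1 = 41.

41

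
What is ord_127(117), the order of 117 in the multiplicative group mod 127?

21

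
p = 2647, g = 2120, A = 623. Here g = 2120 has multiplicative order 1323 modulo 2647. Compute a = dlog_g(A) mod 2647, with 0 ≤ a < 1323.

Baby-step giant-step with m = ceil(sqrt(1323)) = 37.
Baby table (2120^j mod 2647 for j=0..36):
  0:1  1:2120  2:2441  3:35  4:84  5:731  6:1225  7:293
  8:1762  9:523  10:2314  11:789  12:2423  13:1580  14:1145  15:101
  16:2360  17:370  18:888  19:543  20:2362  21:1963  22:476  23:613
  24:2530  25:778  26:279  27:1199  28:760  29:1824  30:2260  31:130
  32:312  33:2337  34:1903  35:332  36:2385
Giant step factor: 2120^(-37) ≡ 474 (mod 2647).
Scan 623·474^i mod 2647 for i = 0, 1, …:
  i=0: 623   i=1: 1485   i=2: 2435   i=3: 98
  i=4: 1453   i=5: 502   i=6: 2365   i=7: 1329
  i=8: 2607   i=9: 2216     …   i=34: 2395
  i=35: 2314
Match at i=35, j=10: a = 35·37 + 10 = 1305.

1305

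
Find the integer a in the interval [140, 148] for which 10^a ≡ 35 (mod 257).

148

Compute 10^140 mod 257 = 88, then multiply by 10 repeatedly:
  10^140=88  10^141=109  10^142=62  10^143=106  10^144=32
  10^145=63  10^146=116  10^147=132  10^148=35
Found 35 at exponent 148.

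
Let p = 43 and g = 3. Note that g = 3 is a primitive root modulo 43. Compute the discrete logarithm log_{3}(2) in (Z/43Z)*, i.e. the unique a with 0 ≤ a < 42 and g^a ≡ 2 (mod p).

Successive powers of 3 modulo 43:
  3^0=1  3^1=3  3^2=9  3^3=27  3^4=38  3^5=28
  3^6=41  3^7=37  3^8=25  3^9=32  3^10=10  3^11=30
  3^12=4  3^13=12  3^14=36  3^15=22  3^16=23  3^17=26
  3^18=35  3^19=19  3^20=14  3^21=42  3^22=40  3^23=34
  3^24=16  3^25=5  3^26=15  3^27=2
So 3^27 ≡ 2 (mod 43), giving a = 27.

27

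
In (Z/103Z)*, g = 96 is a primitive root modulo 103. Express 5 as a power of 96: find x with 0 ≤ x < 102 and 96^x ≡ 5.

13

Successive powers of 96 modulo 103:
  96^0=1  96^1=96  96^2=49  96^3=69  96^4=32  96^5=85
  96^6=23  96^7=45  96^8=97  96^9=42  96^10=15  96^11=101
  96^12=14  96^13=5
So 96^13 ≡ 5 (mod 103), giving x = 13.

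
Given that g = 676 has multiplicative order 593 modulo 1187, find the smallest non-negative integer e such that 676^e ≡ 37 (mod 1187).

206

Baby-step giant-step with m = ceil(sqrt(593)) = 25.
Baby table (676^j mod 1187 for j=0..24):
  0:1  1:676  2:1168  3:213  4:361  5:701  6:263  7:925
  8:938  9:230  10:1170  11:378  12:323  13:1127  14:985  15:1140
  16:277  17:893  18:672  19:838  20:289  21:696  22:444  23:1020
  24:1060
Giant step factor: 676^(-25) ≡ 413 (mod 1187).
Scan 37·413^i mod 1187 for i = 0, 1, …:
  i=0: 37   i=1: 1037   i=2: 961   i=3: 435
  i=4: 418   i=5: 519   i=6: 687   i=7: 38
  i=8: 263
Match at i=8, j=6: e = 8·25 + 6 = 206.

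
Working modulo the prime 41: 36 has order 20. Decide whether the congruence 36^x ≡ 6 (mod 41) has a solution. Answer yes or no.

no

⟨36⟩ has order 20; its elements mod 41 are {1, 2, 4, 5, 8, 9, 10, 16, 18, 20, 21, 23, 25, 31, 32, 33, 36, 37, 39, 40}.
6 is not in this set.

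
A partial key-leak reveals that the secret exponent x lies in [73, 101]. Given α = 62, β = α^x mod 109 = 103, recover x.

89

Compute 62^73 mod 109 = 91, then multiply by 62 repeatedly:
  62^73=91  62^74=83  62^75=23  62^76=9  62^77=13
  62^78=43  62^79=50  62^80=48  62^81=33  62^82=84
  62^83=85  62^84=38  62^85=67  62^86=12  62^87=90
  62^88=21  62^89=103
Found 103 at exponent 89.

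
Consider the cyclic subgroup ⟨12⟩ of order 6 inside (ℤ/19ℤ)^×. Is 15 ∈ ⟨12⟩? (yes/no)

no

15 ∈ ⟨12⟩ iff 15^6 ≡ 1 (mod 19), since |⟨12⟩| = 6.
15^6 mod 19 = 11.
Since 11 ≠ 1, 15 does not lie in the subgroup.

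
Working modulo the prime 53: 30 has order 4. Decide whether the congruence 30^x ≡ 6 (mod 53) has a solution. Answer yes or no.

no

⟨30⟩ has order 4; its elements mod 53 are {1, 23, 30, 52}.
6 is not in this set.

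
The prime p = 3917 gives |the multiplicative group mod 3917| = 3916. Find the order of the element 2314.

The order of 2314 must divide p − 1 = 3916 = 2^2 · 11 · 89.
Divisors: 1, 2, 4, 11, 22, 44, 89, 178, 356, 979, 1958, 3916.
Check each in increasing order: 2314^1 ≡ 2314;  2314^2 ≡ 57;  2314^4 ≡ 3249;  2314^11 ≡ 2386;  2314^22 ≡ 1595;  2314^44 ≡ 1892;  2314^89 ≡ 3841;  2314^178 ≡ 1859;  2314^356 ≡ 1087;  2314^979 ≡ 3082;  2314^1958 ≡ 3916;  2314^3916 ≡ 1.
Smallest exponent giving 1 is 3916.

3916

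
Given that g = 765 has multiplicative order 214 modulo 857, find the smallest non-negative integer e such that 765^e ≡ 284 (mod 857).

Baby-step giant-step with m = ceil(sqrt(214)) = 15.
Baby table (765^j mod 857 for j=0..14):
  0:1  1:765  2:751  3:325  4:95  5:687  6:214  7:23
  8:455  9:133  10:619  11:471  12:375  13:637  14:529
Giant step factor: 765^(-15) ≡ 625 (mod 857).
Scan 284·625^i mod 857 for i = 0, 1, …:
  i=0: 284   i=1: 101   i=2: 564   i=3: 273
  i=4: 82   i=5: 687
Match at i=5, j=5: e = 5·15 + 5 = 80.

80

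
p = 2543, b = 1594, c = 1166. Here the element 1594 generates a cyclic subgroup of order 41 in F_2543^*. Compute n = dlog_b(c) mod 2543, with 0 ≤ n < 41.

21

Successive powers of 1594 modulo 2543:
  1594^0=1  1594^1=1594  1594^2=379  1594^3=1435  1594^4=1233  1594^5=2206
  1594^6=1938  1594^7=1970  1594^8=2118  1594^9=1531  1594^10=1677  1594^11=445
  1594^12=2376  1594^13=817  1594^14=282  1594^15=1940  1594^16=72  1594^17=333
  1594^18=1858  1594^19=1600  1594^20=2314  1594^21=1166
So 1594^21 ≡ 1166 (mod 2543), giving n = 21.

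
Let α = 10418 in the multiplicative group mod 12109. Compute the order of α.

6054

The order of 10418 must divide p − 1 = 12108 = 2^2 · 3 · 1009.
Divisors: 1, 2, 3, 4, 6, 12, 1009, 2018, 3027, 4036, 6054, 12108.
Check each in increasing order: 10418^1 ≡ 10418;  10418^2 ≡ 1757;  10418^3 ≡ 7727;  10418^4 ≡ 11363;  10418^6 ≡ 9159;  10418^12 ≡ 8238;  10418^1009 ≡ 8677;  10418^2018 ≡ 8676;  10418^3027 ≡ 12108;  10418^4036 ≡ 3432;  10418^6054 ≡ 1.
Smallest exponent giving 1 is 6054.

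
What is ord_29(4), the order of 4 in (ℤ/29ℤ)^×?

14

The order of 4 must divide p − 1 = 28 = 2^2 · 7.
Divisors: 1, 2, 4, 7, 14, 28.
Check each in increasing order: 4^1 ≡ 4;  4^2 ≡ 16;  4^4 ≡ 24;  4^7 ≡ 28;  4^14 ≡ 1.
Smallest exponent giving 1 is 14.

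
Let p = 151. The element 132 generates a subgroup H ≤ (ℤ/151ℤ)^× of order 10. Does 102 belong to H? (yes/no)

102 ∈ ⟨132⟩ iff 102^10 ≡ 1 (mod 151), since |⟨132⟩| = 10.
102^10 mod 151 = 4.
Since 4 ≠ 1, 102 does not lie in the subgroup.

no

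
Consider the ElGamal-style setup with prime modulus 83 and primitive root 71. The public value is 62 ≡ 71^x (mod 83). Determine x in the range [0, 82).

31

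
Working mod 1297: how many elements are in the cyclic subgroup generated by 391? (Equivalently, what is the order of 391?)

1296

The order of 391 must divide p − 1 = 1296 = 2^4 · 3^4.
Divisors: 1, 2, 3, 4, 6, 8, 9, 12, 16, 18, 24, 27, 36, 48, 54, 72, 81, 108, 144, 162, 216, 324, 432, 648, 1296.
Check each in increasing order: 391^1 ≡ 391;  391^2 ≡ 1132;  391^3 ≡ 335;  391^4 ≡ 1285;  391^6 ≡ 683;  391^8 ≡ 144;  391^9 ≡ 533;  391^12 ≡ 866;  391^16 ≡ 1281;  391^18 ≡ 46;  391^24 ≡ 290;  391^27 ≡ 1172;  391^36 ≡ 819;  391^48 ≡ 1092;  391^54 ≡ 61;  391^72 ≡ 212;  391^81 ≡ 157;  391^108 ≡ 1127;  391^144 ≡ 846;  391^162 ≡ 6;  391^216 ≡ 366;  391^324 ≡ 36;  391^432 ≡ 365;  391^648 ≡ 1296;  391^1296 ≡ 1.
Smallest exponent giving 1 is 1296.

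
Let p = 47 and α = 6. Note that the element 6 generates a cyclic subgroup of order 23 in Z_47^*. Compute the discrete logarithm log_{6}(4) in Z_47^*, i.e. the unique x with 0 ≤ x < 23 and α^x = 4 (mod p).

7

Successive powers of 6 modulo 47:
  6^0=1  6^1=6  6^2=36  6^3=28  6^4=27  6^5=21
  6^6=32  6^7=4
So 6^7 ≡ 4 (mod 47), giving x = 7.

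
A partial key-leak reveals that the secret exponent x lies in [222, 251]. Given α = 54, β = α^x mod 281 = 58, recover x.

248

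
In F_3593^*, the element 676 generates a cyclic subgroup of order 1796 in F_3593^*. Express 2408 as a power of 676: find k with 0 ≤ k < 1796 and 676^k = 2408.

Baby-step giant-step with m = ceil(sqrt(1796)) = 43.
Baby table (676^j mod 3593 for j=0..42):
  0:1  1:676  2:665  3:415  4:286  5:2907  6:3354  7:121
  8:2750  9:1419  10:3506  11:2269  12:3226  13:3418  14:269  15:2194
  16:2828  17:252  18:1481  19:2302  20:383  21:212  22:3185  23:853
  24:1748  25:3144  26:1881  27:3227  28:501  29:934  30:2609  31:3114
  32:3159  33:1242  34:2423  35:3133  36:1631  37:3098  38:3122  39:1381
  40:2969  41:2150  42:1828
Giant step factor: 676^(-43) ≡ 558 (mod 3593).
Scan 2408·558^i mod 3593 for i = 0, 1, …:
  i=0: 2408   i=1: 3475   i=2: 2423
Match at i=2, j=34: k = 2·43 + 34 = 120.

120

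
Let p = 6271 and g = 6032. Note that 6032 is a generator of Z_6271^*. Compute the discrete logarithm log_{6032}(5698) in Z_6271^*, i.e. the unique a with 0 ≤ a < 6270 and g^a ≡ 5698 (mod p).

5426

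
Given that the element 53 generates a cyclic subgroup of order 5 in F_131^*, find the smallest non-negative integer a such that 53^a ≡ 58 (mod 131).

2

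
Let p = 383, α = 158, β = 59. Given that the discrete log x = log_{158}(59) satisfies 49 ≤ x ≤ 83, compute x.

73

Compute 158^49 mod 383 = 74, then multiply by 158 repeatedly:
  158^49=74  158^50=202  158^51=127  158^52=150  158^53=337
  158^54=9  158^55=273  158^56=238  158^57=70  158^58=336
  158^59=234  158^60=204  158^61=60  158^62=288  158^63=310
  158^64=339  158^65=325  158^66=28  158^67=211  158^68=17
  158^69=5  158^70=24  158^71=345  158^72=124  158^73=59
Found 59 at exponent 73.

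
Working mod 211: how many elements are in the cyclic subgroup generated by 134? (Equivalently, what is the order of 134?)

15

The order of 134 must divide p − 1 = 210 = 2 · 3 · 5 · 7.
Divisors: 1, 2, 3, 5, 6, 7, 10, 14, 15, 21, 30, 35, 42, 70, 105, 210.
Check each in increasing order: 134^1 ≡ 134;  134^2 ≡ 21;  134^3 ≡ 71;  134^5 ≡ 14;  134^6 ≡ 188;  134^7 ≡ 83;  134^10 ≡ 196;  134^14 ≡ 137;  134^15 ≡ 1.
Smallest exponent giving 1 is 15.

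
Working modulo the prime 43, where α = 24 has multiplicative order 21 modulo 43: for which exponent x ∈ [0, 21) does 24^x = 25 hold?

17

Successive powers of 24 modulo 43:
  24^0=1  24^1=24  24^2=17  24^3=21  24^4=31  24^5=13
  24^6=11  24^7=6  24^8=15  24^9=16  24^10=40  24^11=14
  24^12=35  24^13=23  24^14=36  24^15=4  24^16=10  24^17=25
So 24^17 ≡ 25 (mod 43), giving x = 17.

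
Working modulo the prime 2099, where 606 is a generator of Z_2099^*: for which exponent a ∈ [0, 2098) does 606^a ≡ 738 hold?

1197

Baby-step giant-step with m = ceil(sqrt(2098)) = 46.
Baby table (606^j mod 2099 for j=0..45):
  0:1  1:606  2:2010  3:640  4:1624  5:1812  6:295  7:355
  8:1032  9:1989  10:508  11:1394  12:966  13:1874  14:85  15:1134
  16:831  17:1925  18:1605  19:793  20:1986  21:789  22:1661  23:1145
  24:1200  25:946  26:249  27:1865  28:928  29:1935  30:1368  31:2002
  32:2089  33:237  34:890  35:1996  36:552  37:771  38:1248  39:648
  40:175  41:1100  42:1217  43:753  44:835  45:151
Giant step factor: 606^(-46) ≡ 121 (mod 2099).
Scan 738·121^i mod 2099 for i = 0, 1, …:
  i=0: 738   i=1: 1140   i=2: 1505   i=3: 1591
  i=4: 1502   i=5: 1228   i=6: 1658   i=7: 1213
  i=8: 1942   i=9: 1993     …   i=25: 1254
  i=26: 606
Match at i=26, j=1: a = 26·46 + 1 = 1197.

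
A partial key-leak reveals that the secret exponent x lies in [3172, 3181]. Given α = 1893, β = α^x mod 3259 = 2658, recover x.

3178

Compute 1893^3172 mod 3259 = 1791, then multiply by 1893 repeatedly:
  1893^3172=1791  1893^3173=1003  1893^3174=1941  1893^3175=1420  1893^3176=2644
  1893^3177=2527  1893^3178=2658
Found 2658 at exponent 3178.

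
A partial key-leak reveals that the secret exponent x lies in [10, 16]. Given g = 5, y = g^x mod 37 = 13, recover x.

13

Compute 5^10 mod 37 = 30, then multiply by 5 repeatedly:
  5^10=30  5^11=2  5^12=10  5^13=13
Found 13 at exponent 13.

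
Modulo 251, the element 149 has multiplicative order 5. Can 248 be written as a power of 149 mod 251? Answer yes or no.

⟨149⟩ has order 5; its elements mod 251 are {1, 20, 113, 149, 219}.
248 is not in this set.

no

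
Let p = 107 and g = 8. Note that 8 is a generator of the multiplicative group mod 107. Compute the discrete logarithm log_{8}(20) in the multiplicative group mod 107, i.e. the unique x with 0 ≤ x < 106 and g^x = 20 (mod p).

87

Baby-step giant-step with m = ceil(sqrt(106)) = 11.
Baby table (8^j mod 107 for j=0..10):
  0:1  1:8  2:64  3:84  4:30  5:26  6:101  7:59
  8:44  9:31  10:34
Giant step factor: 8^(-11) ≡ 24 (mod 107).
Scan 20·24^i mod 107 for i = 0, 1, …:
  i=0: 20   i=1: 52   i=2: 71   i=3: 99
  i=4: 22   i=5: 100   i=6: 46   i=7: 34
Match at i=7, j=10: x = 7·11 + 10 = 87.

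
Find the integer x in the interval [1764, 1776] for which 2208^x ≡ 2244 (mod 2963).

1776

Compute 2208^1764 mod 2963 = 1543, then multiply by 2208 repeatedly:
  2208^1764=1543  2208^1765=2457  2208^1766=2766  2208^1767=585  2208^1768=2775
  2208^1769=2679  2208^1770=1084  2208^1771=2331  2208^1772=117  2208^1773=555
  2208^1774=1721  2208^1775=1402  2208^1776=2244
Found 2244 at exponent 1776.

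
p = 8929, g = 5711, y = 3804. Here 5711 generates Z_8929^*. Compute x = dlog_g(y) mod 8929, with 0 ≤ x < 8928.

Baby-step giant-step with m = ceil(sqrt(8928)) = 95.
Baby table (5711^j mod 8929 for j=0..94):
  0:1  1:5711  2:6813  3:5390  4:4027  5:6022  6:6063  7:8060
  8:1665  9:8359  10:3815  11:705  12:8205  13:8292  14:5125  15:8542
  16:4235  17:6353  18:3456  19:4126  20:8884  21:1946  22:5930  23:7462
  24:6294  25:5809  26:3964  27:3389  28:5436  29:7792  30:6905  31:3991
  32:5793  33:1878  34:1529  35:8486  36:5863  37:8772  38:5202  39:1839
  40:2025  41:1720  42:1020  43:3512  44:2498  45:6465  46:200  47:8217
  48:5392  49:6520  50:1790  51:7914  52:7185  53:4780  54:2627  55:2077
  56:4035  57:7065  58:6993  59:6535  60:7094  61:2961  62:7674  63:2682
  64:3667  65:3732  66:8858  67:5253  68:7372  69:1257  70:8740  71:1030
  72:7048  73:8125  74:6791  75:4754  76:5934  77:3519  78:6759  79:582
  80:2214  81:690  82:2901  83:4316  84:4636  85:1711  86:3195  87:4698
  88:7562  89:5938  90:8505  91:7224  92:4284  93:464  94:6920
Giant step factor: 5711^(-95) ≡ 1293 (mod 8929).
Scan 3804·1293^i mod 8929 for i = 0, 1, …:
  i=0: 3804   i=1: 7622   i=2: 6559   i=3: 7166
  i=4: 6265   i=5: 2042   i=6: 6251   i=7: 1798
  i=8: 3274   i=9: 936     …   i=46: 7941
  i=47: 8292
Match at i=47, j=13: x = 47·95 + 13 = 4478.

4478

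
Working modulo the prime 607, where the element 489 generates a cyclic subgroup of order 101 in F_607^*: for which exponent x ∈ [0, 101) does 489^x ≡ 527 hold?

Successive powers of 489 modulo 607:
  489^0=1  489^1=489  489^2=570  489^3=117  489^4=155  489^5=527
So 489^5 ≡ 527 (mod 607), giving x = 5.

5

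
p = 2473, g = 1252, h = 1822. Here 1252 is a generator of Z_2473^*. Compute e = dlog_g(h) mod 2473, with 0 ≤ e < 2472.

Baby-step giant-step with m = ceil(sqrt(2472)) = 50.
Baby table (1252^j mod 2473 for j=0..49):
  0:1  1:1252  2:2095  3:1560  4:1923  5:1367  6:168  7:131
  8:794  9:2415  10:1574  11:2140  12:1021  13:2224  14:2323  15:148
  16:2294  17:935  18:891  19:209  20:2003  21:134  22:2077  23:1281
  24:1308  25:490  26:176  27:255  28:243  29:57  30:2120  31:711
  32:2365  33:799  34:1256  35:2157  36:48  37:744  38:1640  39:690
  40:803  41:1318  42:645  43:1342  44:1017  45:2162  46:1362  47:1327
  48:2021  49:413
Giant step factor: 1252^(-50) ≡ 734 (mod 2473).
Scan 1822·734^i mod 2473 for i = 0, 1, …:
  i=0: 1822   i=1: 1928   i=2: 596   i=3: 2216
  i=4: 1783   i=5: 505   i=6: 2193   i=7: 2212
  i=8: 1320   i=9: 1937     …   i=28: 971
  i=29: 490
Match at i=29, j=25: e = 29·50 + 25 = 1475.

1475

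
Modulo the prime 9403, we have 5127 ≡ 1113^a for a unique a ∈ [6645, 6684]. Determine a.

6654

Compute 1113^6645 mod 9403 = 9068, then multiply by 1113 repeatedly:
  1113^6645=9068  1113^6646=3265  1113^6647=4387  1113^6648=2574  1113^6649=6350
  1113^6650=5897  1113^6651=67  1113^6652=8750  1113^6653=6645  1113^6654=5127
Found 5127 at exponent 6654.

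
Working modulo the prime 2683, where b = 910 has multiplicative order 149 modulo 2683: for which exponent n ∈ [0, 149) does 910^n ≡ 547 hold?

68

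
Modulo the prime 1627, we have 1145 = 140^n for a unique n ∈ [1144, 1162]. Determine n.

1152

Compute 140^1144 mod 1627 = 1175, then multiply by 140 repeatedly:
  140^1144=1175  140^1145=173  140^1146=1442  140^1147=132  140^1148=583
  140^1149=270  140^1150=379  140^1151=996  140^1152=1145
Found 1145 at exponent 1152.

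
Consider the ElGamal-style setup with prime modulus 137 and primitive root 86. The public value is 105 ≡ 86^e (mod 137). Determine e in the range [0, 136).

10

Successive powers of 86 modulo 137:
  86^0=1  86^1=86  86^2=135  86^3=102  86^4=4  86^5=70
  86^6=129  86^7=134  86^8=16  86^9=6  86^10=105
So 86^10 ≡ 105 (mod 137), giving e = 10.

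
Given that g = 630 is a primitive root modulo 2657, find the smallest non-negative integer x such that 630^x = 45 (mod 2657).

1901

Baby-step giant-step with m = ceil(sqrt(2656)) = 52.
Baby table (630^j mod 2657 for j=0..51):
  0:1  1:630  2:1007  3:2044  4:1732  5:1790  6:1132  7:1084
  8:71  9:2218  10:2415  11:1646  12:750  13:2211  14:662  15:2568
  16:2384  17:715  18:1417  19:2615  20:110  21:218  22:1833  23:1652
  24:1873  25:282  26:2298  27:2332  28:2496  29:2193  30:2607  31:384
  32:133  33:1423  34:1081  35:838  36:1854  37:1597  38:1764  39:694
  40:1472  41:67  42:2355  43:1044  44:1441  45:1793  46:365  47:1448
  48:889  49:2100  50:2471  51:2385
Giant step factor: 630^(-52) ≡ 2335 (mod 2657).
Scan 45·2335^i mod 2657 for i = 0, 1, …:
  i=0: 45   i=1: 1452   i=2: 88   i=3: 891
  i=4: 54   i=5: 1211   i=6: 637   i=7: 2132
  i=8: 1659   i=9: 2516     …   i=35: 315
  i=36: 2193
Match at i=36, j=29: x = 36·52 + 29 = 1901.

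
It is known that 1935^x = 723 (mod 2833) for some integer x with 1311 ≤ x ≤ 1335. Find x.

Compute 1935^1311 mod 2833 = 1841, then multiply by 1935 repeatedly:
  1935^1311=1841  1935^1312=1254  1935^1313=1442  1935^1314=2598  1935^1315=1388
  1935^1316=96  1935^1317=1615  1935^1318=226  1935^1319=1028  1935^1320=414
  1935^1321=2184  1935^1322=2037  1935^1323=892  1935^1324=723
Found 723 at exponent 1324.

1324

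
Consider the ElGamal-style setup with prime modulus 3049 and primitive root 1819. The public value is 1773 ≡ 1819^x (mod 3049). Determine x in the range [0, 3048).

3033

Baby-step giant-step with m = ceil(sqrt(3048)) = 56.
Baby table (1819^j mod 3049 for j=0..55):
  0:1  1:1819  2:596  3:1729  4:1532  5:2971  6:1421  7:2296
  8:2343  9:2464  10:3035  11:1975  12:803  13:186  14:2944  15:1092
  16:1449  17:1395  18:737  19:2092  20:196  21:2840  22:954  23:445
  24:1470  25:3006  26:1057  27:1813  28:1878  29:1202  30:305  31:2926
  32:1889  33:2917  34:763  35:602  36:447  37:2059  38:1149  39:1466
  40:1828  41:1722  42:995  43:1848  44:1514  45:719  46:2889  47:1664
  48:2208  49:819  50:1849  51:284  52:1315  53:1569  54:147  55:2130
Giant step factor: 1819^(-56) ≡ 750 (mod 3049).
Scan 1773·750^i mod 3049 for i = 0, 1, …:
  i=0: 1773   i=1: 386   i=2: 2894   i=3: 2661
  i=4: 1704   i=5: 469   i=6: 1115   i=7: 824
  i=8: 2102   i=9: 167     …   i=53: 670
  i=54: 2464
Match at i=54, j=9: x = 54·56 + 9 = 3033.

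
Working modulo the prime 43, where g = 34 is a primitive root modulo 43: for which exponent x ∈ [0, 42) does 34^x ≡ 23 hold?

Baby-step giant-step with m = ceil(sqrt(42)) = 7.
Baby table (34^j mod 43 for j=0..6):
  0:1  1:34  2:38  3:2  4:25  5:33  6:4
Giant step factor: 34^(-7) ≡ 37 (mod 43).
Scan 23·37^i mod 43 for i = 0, 1, …:
  i=0: 23   i=1: 34
Match at i=1, j=1: x = 1·7 + 1 = 8.

8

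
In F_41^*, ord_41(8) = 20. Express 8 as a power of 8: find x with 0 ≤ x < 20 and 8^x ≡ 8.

1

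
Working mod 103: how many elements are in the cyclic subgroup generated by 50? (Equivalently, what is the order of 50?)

The order of 50 must divide p − 1 = 102 = 2 · 3 · 17.
Divisors: 1, 2, 3, 6, 17, 34, 51, 102.
Check each in increasing order: 50^1 ≡ 50;  50^2 ≡ 28;  50^3 ≡ 61;  50^6 ≡ 13;  50^17 ≡ 46;  50^34 ≡ 56;  50^51 ≡ 1.
Smallest exponent giving 1 is 51.

51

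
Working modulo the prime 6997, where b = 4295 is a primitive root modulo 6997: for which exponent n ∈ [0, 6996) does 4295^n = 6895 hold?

2214

Baby-step giant-step with m = ceil(sqrt(6996)) = 84.
Baby table (4295^j mod 6997 for j=0..83):
  0:1  1:4295  2:2933  3:2635  4:3176  5:3767  6:2201  7:348
  8:4299  9:6119  10:373  11:6719  12:2477  13:3275  14:2155  15:5691
  16:2324  17:3858  18:1214  19:1365  20:6186  21:1261  22:317  23:4097
  24:6157  25:2652  26:6221  27:4649  28:5014  29:5361  30:5365  31:1554
  32:6289  33:2835  34:1545  35:2619  36:4426  37:5818  38:2023  39:5508
  40:3  41:5888  42:1802  43:908  44:2531  45:4304  46:6603  47:1044
  48:5900  49:4363  50:1119  51:6163  52:434  53:2828  54:6465  55:3079
  56:6972  57:4577  58:3642  59:4095  60:4564  61:3783  62:951  63:5294
  64:4477  65:959  66:4669  67:6950  68:1048  69:2089  70:2101  71:4662
  72:4873  73:1508  74:4635  75:860  76:6281  77:3460  78:6069  79:2530
  80:9  81:3670  82:5406  83:2724
Giant step factor: 4295^(-84) ≡ 3792 (mod 6997).
Scan 6895·3792^i mod 6997 for i = 0, 1, …:
  i=0: 6895   i=1: 5048   i=2: 5221   i=3: 3519
  i=4: 769   i=5: 5296   i=6: 1042   i=7: 4956
  i=8: 6207   i=9: 6033     …   i=25: 6908
  i=26: 5365
Match at i=26, j=30: n = 26·84 + 30 = 2214.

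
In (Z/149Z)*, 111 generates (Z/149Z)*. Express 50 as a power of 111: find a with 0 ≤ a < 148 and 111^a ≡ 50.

19

Baby-step giant-step with m = ceil(sqrt(148)) = 13.
Baby table (111^j mod 149 for j=0..12):
  0:1  1:111  2:103  3:109  4:30  5:52  6:110  7:141
  8:6  9:70  10:22  11:58  12:31
Giant step factor: 111^(-13) ≡ 32 (mod 149).
Scan 50·32^i mod 149 for i = 0, 1, …:
  i=0: 50   i=1: 110
Match at i=1, j=6: a = 1·13 + 6 = 19.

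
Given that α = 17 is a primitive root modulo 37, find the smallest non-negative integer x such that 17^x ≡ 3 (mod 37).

Successive powers of 17 modulo 37:
  17^0=1  17^1=17  17^2=30  17^3=29  17^4=12  17^5=19
  17^6=27  17^7=15  17^8=33  17^9=6  17^10=28  17^11=32
  17^12=26  17^13=35  17^14=3
So 17^14 ≡ 3 (mod 37), giving x = 14.

14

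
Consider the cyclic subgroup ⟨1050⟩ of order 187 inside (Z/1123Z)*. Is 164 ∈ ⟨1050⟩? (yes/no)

164 ∈ ⟨1050⟩ iff 164^187 ≡ 1 (mod 1123), since |⟨1050⟩| = 187.
164^187 mod 1123 = 1.
Since 1 = 1, 164 lies in the subgroup.

yes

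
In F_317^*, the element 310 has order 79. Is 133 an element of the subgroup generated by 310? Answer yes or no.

no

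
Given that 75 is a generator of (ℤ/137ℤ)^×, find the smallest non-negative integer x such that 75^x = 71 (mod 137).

95

Baby-step giant-step with m = ceil(sqrt(136)) = 12.
Baby table (75^j mod 137 for j=0..11):
  0:1  1:75  2:8  3:52  4:64  5:5  6:101  7:40
  8:123  9:46  10:25  11:94
Giant step factor: 75^(-12) ≡ 87 (mod 137).
Scan 71·87^i mod 137 for i = 0, 1, …:
  i=0: 71   i=1: 12   i=2: 85   i=3: 134
  i=4: 13   i=5: 35   i=6: 31   i=7: 94
Match at i=7, j=11: x = 7·12 + 11 = 95.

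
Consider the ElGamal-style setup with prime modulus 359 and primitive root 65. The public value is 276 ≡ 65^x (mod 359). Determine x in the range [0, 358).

2

Successive powers of 65 modulo 359:
  65^0=1  65^1=65  65^2=276
So 65^2 ≡ 276 (mod 359), giving x = 2.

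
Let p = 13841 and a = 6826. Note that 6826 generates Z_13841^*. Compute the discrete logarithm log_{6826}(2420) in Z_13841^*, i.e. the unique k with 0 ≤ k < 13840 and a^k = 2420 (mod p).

Baby-step giant-step with m = ceil(sqrt(13840)) = 118.
Baby table (6826^j mod 13841 for j=0..117):
  0:1  1:6826  2:5470  3:9043  4:10499  5:11317  6:3221  7:7038
  8:13118  9:6039  10:3716  11:8704  12:7932  13:11681  14:10346  15:5014
  16:10612  17:7559  18:12327  19:4663  20:9179  21:11488  22:7823  23:1220
  24:9279  25:2038  26:1183  27:5855  28:7263  29:12617  30:4940  31:3764
  32:4168  33:7513  34:2833  35:2181  36:8431  37:12969  38:13199  39:5305
  40:3874  41:7614  42:209  43:1011  44:8268  45:7611  46:7413  47:12283
  48:8821  49:3796  50:1144  51:2620  52:1548  53:5965  54:10709  55:5313
  56:3118  57:9851  58:3348  59:1957  60:1917  61:5697  62:8353  63:6499
  64:1769  65:5842  66:1571  67:10712  68:11950  69:5687  70:9298  71:7163
  72:8226  73:11580  74:12970  75:6184  76:10775  77:12917  78:4272  79:11526
  80:4232  81:1465  82:6888  83:13452  84:2158  85:3684  86:11728  87:12825
  88:12966  89:6562  90:2736  91:4427  92:3799  93:7781  94:5189  95:995
  96:9780  97:3137  98:1135  99:10391  100:7682  101:7624  102:13105  103:347
  104:1811  105:1873  106:9855  107:2970  108:9996  109:10407  110:6170  111:12098
  112:5542  113:2239  114:2950  115:11886  116:11735  117:5243
Giant step factor: 6826^(-118) ≡ 6405 (mod 13841).
Scan 2420·6405^i mod 13841 for i = 0, 1, …:
  i=0: 2420   i=1: 12021   i=2: 10863   i=3: 12649
  i=4: 5472   i=5: 2748   i=6: 9029   i=7: 3047
  i=8: 225   i=9: 1661     …   i=37: 6388
  i=38: 1144
Match at i=38, j=50: k = 38·118 + 50 = 4534.

4534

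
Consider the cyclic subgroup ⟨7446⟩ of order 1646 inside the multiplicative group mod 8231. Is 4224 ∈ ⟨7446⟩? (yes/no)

4224 ∈ ⟨7446⟩ iff 4224^1646 ≡ 1 (mod 8231), since |⟨7446⟩| = 1646.
4224^1646 mod 8231 = 1827.
Since 1827 ≠ 1, 4224 does not lie in the subgroup.

no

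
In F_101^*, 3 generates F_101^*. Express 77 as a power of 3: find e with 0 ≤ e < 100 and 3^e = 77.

Baby-step giant-step with m = ceil(sqrt(100)) = 10.
Baby table (3^j mod 101 for j=0..9):
  0:1  1:3  2:9  3:27  4:81  5:41  6:22  7:66
  8:97  9:89
Giant step factor: 3^(-10) ≡ 14 (mod 101).
Scan 77·14^i mod 101 for i = 0, 1, …:
  i=0: 77   i=1: 68   i=2: 43   i=3: 97
Match at i=3, j=8: e = 3·10 + 8 = 38.

38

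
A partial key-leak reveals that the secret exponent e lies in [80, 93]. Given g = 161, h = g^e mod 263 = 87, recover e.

87

Compute 161^80 mod 263 = 140, then multiply by 161 repeatedly:
  161^80=140  161^81=185  161^82=66  161^83=106  161^84=234
  161^85=65  161^86=208  161^87=87
Found 87 at exponent 87.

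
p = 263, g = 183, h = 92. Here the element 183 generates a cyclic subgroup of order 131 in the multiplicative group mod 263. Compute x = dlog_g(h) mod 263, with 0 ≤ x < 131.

Baby-step giant-step with m = ceil(sqrt(131)) = 12.
Baby table (183^j mod 263 for j=0..11):
  0:1  1:183  2:88  3:61  4:117  5:108  6:39  7:36
  8:13  9:12  10:92  11:4
Giant step factor: 183^(-12) ≡ 203 (mod 263).
Scan 92·203^i mod 263 for i = 0, 1, …:
  i=0: 92
Match at i=0, j=10: x = 0·12 + 10 = 10.

10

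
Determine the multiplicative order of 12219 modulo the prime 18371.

9185

The order of 12219 must divide p − 1 = 18370 = 2 · 5 · 11 · 167.
Divisors: 1, 2, 5, 10, 11, 22, 55, 110, 167, 334, 835, 1670, 1837, 3674, 9185, 18370.
Check each in increasing order: 12219^1 ≡ 12219;  12219^2 ≡ 2844;  12219^5 ≡ 8705;  12219^10 ≡ 15021;  12219^11 ≡ 15309;  12219^22 ≡ 6634;  12219^55 ≡ 1160;  12219^110 ≡ 4517;  12219^167 ≡ 16804;  12219^334 ≡ 12146;  12219^835 ≡ 6426;  12219^1670 ≡ 13839;  12219^1837 ≡ 10438;  12219^3674 ≡ 11814;  12219^9185 ≡ 1.
Smallest exponent giving 1 is 9185.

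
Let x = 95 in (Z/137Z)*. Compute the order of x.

The order of 95 must divide p − 1 = 136 = 2^3 · 17.
Divisors: 1, 2, 4, 8, 17, 34, 68, 136.
Check each in increasing order: 95^1 ≡ 95;  95^2 ≡ 120;  95^4 ≡ 15;  95^8 ≡ 88;  95^17 ≡ 127;  95^34 ≡ 100;  95^68 ≡ 136;  95^136 ≡ 1.
Smallest exponent giving 1 is 136.

136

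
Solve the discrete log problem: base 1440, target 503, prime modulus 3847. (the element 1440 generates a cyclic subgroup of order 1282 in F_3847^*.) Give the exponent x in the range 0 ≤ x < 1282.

984

Baby-step giant-step with m = ceil(sqrt(1282)) = 36.
Baby table (1440^j mod 3847 for j=0..35):
  0:1  1:1440  2:67  3:305  4:642  5:1200  6:697  7:3460
  8:535  9:1000  10:1222  11:1601  12:1087  13:3398  14:3583  15:693
  16:1547  17:267  18:3627  19:2501  20:648  21:2146  22:1099  23:1443
  24:540  25:506  26:1557  27:3126  28:450  29:1704  30:3221  31:2605
  32:375  33:1420  34:2043  35:2812
Giant step factor: 1440^(-36) ≡ 3133 (mod 3847).
Scan 503·3133^i mod 3847 for i = 0, 1, …:
  i=0: 503   i=1: 2476   i=2: 1756   i=3: 338
  i=4: 1029   i=5: 71   i=6: 3164   i=7: 2940
  i=8: 1302   i=9: 1346     …   i=26: 3075
  i=27: 1087
Match at i=27, j=12: x = 27·36 + 12 = 984.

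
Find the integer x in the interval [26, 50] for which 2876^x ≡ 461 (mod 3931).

37

Compute 2876^26 mod 3931 = 1157, then multiply by 2876 repeatedly:
  2876^26=1157  2876^27=1906  2876^28=1842  2876^29=2535  2876^30=2586
  2876^31=3815  2876^32=519  2876^33=2795  2876^34=3456  2876^35=1888
  2876^36=1177  2876^37=461
Found 461 at exponent 37.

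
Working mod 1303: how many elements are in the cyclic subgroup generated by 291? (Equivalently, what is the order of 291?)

651

The order of 291 must divide p − 1 = 1302 = 2 · 3 · 7 · 31.
Divisors: 1, 2, 3, 6, 7, 14, 21, 31, 42, 62, 93, 186, 217, 434, 651, 1302.
Check each in increasing order: 291^1 ≡ 291;  291^2 ≡ 1289;  291^3 ≡ 1138;  291^6 ≡ 1165;  291^7 ≡ 235;  291^14 ≡ 499;  291^21 ≡ 1298;  291^31 ≡ 1031;  291^42 ≡ 25;  291^62 ≡ 1016;  291^93 ≡ 1187;  291^186 ≡ 426;  291^217 ≡ 95;  291^434 ≡ 1207;  291^651 ≡ 1.
Smallest exponent giving 1 is 651.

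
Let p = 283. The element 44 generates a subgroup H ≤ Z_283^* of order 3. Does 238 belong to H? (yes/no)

yes

238 ∈ ⟨44⟩ iff 238^3 ≡ 1 (mod 283), since |⟨44⟩| = 3.
238^3 mod 283 = 1.
Since 1 = 1, 238 lies in the subgroup.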